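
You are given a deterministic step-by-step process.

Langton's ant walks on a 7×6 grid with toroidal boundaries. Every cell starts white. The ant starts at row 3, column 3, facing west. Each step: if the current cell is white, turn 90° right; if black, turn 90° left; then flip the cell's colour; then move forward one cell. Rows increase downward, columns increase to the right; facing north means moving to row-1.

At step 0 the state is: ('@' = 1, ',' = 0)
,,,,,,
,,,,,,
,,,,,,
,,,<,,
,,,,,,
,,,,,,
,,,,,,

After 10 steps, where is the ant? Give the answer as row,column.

4,4

gen 0: ,,,,,,
,,,,,,
,,,,,,
,,,<,,
,,,,,,
,,,,,,
,,,,,,
gen 1: ,,,,,,
,,,,,,
,,,^,,
,,,@,,
,,,,,,
,,,,,,
,,,,,,
gen 2: ,,,,,,
,,,,,,
,,,@>,
,,,@,,
,,,,,,
,,,,,,
,,,,,,
gen 3: ,,,,,,
,,,,,,
,,,@@,
,,,@v,
,,,,,,
,,,,,,
,,,,,,
gen 4: ,,,,,,
,,,,,,
,,,@@,
,,,<@,
,,,,,,
,,,,,,
,,,,,,
gen 5: ,,,,,,
,,,,,,
,,,@@,
,,,,@,
,,,v,,
,,,,,,
,,,,,,
gen 6: ,,,,,,
,,,,,,
,,,@@,
,,,,@,
,,<@,,
,,,,,,
,,,,,,
gen 7: ,,,,,,
,,,,,,
,,,@@,
,,^,@,
,,@@,,
,,,,,,
,,,,,,
gen 8: ,,,,,,
,,,,,,
,,,@@,
,,@>@,
,,@@,,
,,,,,,
,,,,,,
gen 9: ,,,,,,
,,,,,,
,,,@@,
,,@@@,
,,@v,,
,,,,,,
,,,,,,
gen 10: ,,,,,,
,,,,,,
,,,@@,
,,@@@,
,,@,>,
,,,,,,
,,,,,,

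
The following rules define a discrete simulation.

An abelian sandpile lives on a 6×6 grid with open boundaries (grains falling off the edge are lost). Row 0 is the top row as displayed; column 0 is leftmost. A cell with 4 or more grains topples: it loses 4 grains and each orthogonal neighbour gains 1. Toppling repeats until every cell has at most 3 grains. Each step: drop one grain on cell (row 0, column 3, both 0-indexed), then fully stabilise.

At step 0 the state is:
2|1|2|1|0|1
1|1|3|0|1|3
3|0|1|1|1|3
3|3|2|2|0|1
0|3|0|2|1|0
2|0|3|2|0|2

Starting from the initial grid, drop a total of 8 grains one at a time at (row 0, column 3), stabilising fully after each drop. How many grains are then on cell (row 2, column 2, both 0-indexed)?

2

t=0: 2|1|2|1|0|1
1|1|3|0|1|3
3|0|1|1|1|3
3|3|2|2|0|1
0|3|0|2|1|0
2|0|3|2|0|2
t=1: 2|1|2|2|0|1
1|1|3|0|1|3
3|0|1|1|1|3
3|3|2|2|0|1
0|3|0|2|1|0
2|0|3|2|0|2
t=2: 2|1|2|3|0|1
1|1|3|0|1|3
3|0|1|1|1|3
3|3|2|2|0|1
0|3|0|2|1|0
2|0|3|2|0|2
t=3: 2|1|3|0|1|1
1|1|3|1|1|3
3|0|1|1|1|3
3|3|2|2|0|1
0|3|0|2|1|0
2|0|3|2|0|2
t=4: 2|1|3|1|1|1
1|1|3|1|1|3
3|0|1|1|1|3
3|3|2|2|0|1
0|3|0|2|1|0
2|0|3|2|0|2
t=5: 2|1|3|2|1|1
1|1|3|1|1|3
3|0|1|1|1|3
3|3|2|2|0|1
0|3|0|2|1|0
2|0|3|2|0|2
t=6: 2|1|3|3|1|1
1|1|3|1|1|3
3|0|1|1|1|3
3|3|2|2|0|1
0|3|0|2|1|0
2|0|3|2|0|2
t=7: 2|2|1|1|2|1
1|2|0|3|1|3
3|0|2|1|1|3
3|3|2|2|0|1
0|3|0|2|1|0
2|0|3|2|0|2
t=8: 2|2|1|2|2|1
1|2|0|3|1|3
3|0|2|1|1|3
3|3|2|2|0|1
0|3|0|2|1|0
2|0|3|2|0|2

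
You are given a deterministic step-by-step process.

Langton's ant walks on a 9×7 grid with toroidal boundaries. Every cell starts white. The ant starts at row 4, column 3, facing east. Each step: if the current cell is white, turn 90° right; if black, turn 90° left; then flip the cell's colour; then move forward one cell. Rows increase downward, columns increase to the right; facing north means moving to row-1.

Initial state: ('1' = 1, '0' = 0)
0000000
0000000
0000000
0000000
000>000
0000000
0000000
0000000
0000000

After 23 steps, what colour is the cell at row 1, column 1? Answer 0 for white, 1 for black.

k=0  0000000
0000000
0000000
0000000
000>000
0000000
0000000
0000000
0000000
k=1  0000000
0000000
0000000
0000000
0001000
000v000
0000000
0000000
0000000
k=2  0000000
0000000
0000000
0000000
0001000
00<1000
0000000
0000000
0000000
k=3  0000000
0000000
0000000
0000000
00^1000
0011000
0000000
0000000
0000000
k=4  0000000
0000000
0000000
0000000
001>000
0011000
0000000
0000000
0000000
k=5  0000000
0000000
0000000
000^000
0010000
0011000
0000000
0000000
0000000
k=6  0000000
0000000
0000000
0001>00
0010000
0011000
0000000
0000000
0000000
k=7  0000000
0000000
0000000
0001100
0010v00
0011000
0000000
0000000
0000000
k=8  0000000
0000000
0000000
0001100
001<100
0011000
0000000
0000000
0000000
k=9  0000000
0000000
0000000
000^100
0011100
0011000
0000000
0000000
0000000
k=10  0000000
0000000
0000000
00<0100
0011100
0011000
0000000
0000000
0000000
k=11  0000000
0000000
00^0000
0010100
0011100
0011000
0000000
0000000
0000000
k=12  0000000
0000000
001>000
0010100
0011100
0011000
0000000
0000000
0000000
k=13  0000000
0000000
0011000
001v100
0011100
0011000
0000000
0000000
0000000
k=14  0000000
0000000
0011000
00<1100
0011100
0011000
0000000
0000000
0000000
k=15  0000000
0000000
0011000
0001100
00v1100
0011000
0000000
0000000
0000000
k=16  0000000
0000000
0011000
0001100
000>100
0011000
0000000
0000000
0000000
k=17  0000000
0000000
0011000
000^100
0000100
0011000
0000000
0000000
0000000
k=18  0000000
0000000
0011000
00<0100
0000100
0011000
0000000
0000000
0000000
k=19  0000000
0000000
00^1000
0010100
0000100
0011000
0000000
0000000
0000000
k=20  0000000
0000000
0<01000
0010100
0000100
0011000
0000000
0000000
0000000
k=21  0000000
0^00000
0101000
0010100
0000100
0011000
0000000
0000000
0000000
k=22  0000000
01>0000
0101000
0010100
0000100
0011000
0000000
0000000
0000000
k=23  0000000
0110000
01v1000
0010100
0000100
0011000
0000000
0000000
0000000

1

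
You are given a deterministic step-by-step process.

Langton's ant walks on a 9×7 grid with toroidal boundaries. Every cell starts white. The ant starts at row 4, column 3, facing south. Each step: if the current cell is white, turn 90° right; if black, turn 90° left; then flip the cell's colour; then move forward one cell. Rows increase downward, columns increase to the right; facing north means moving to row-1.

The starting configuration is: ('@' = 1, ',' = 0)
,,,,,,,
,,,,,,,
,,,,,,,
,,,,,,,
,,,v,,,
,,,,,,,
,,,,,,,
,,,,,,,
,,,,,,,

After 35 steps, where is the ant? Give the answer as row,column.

gen 0: ,,,,,,,
,,,,,,,
,,,,,,,
,,,,,,,
,,,v,,,
,,,,,,,
,,,,,,,
,,,,,,,
,,,,,,,
gen 1: ,,,,,,,
,,,,,,,
,,,,,,,
,,,,,,,
,,<@,,,
,,,,,,,
,,,,,,,
,,,,,,,
,,,,,,,
gen 2: ,,,,,,,
,,,,,,,
,,,,,,,
,,^,,,,
,,@@,,,
,,,,,,,
,,,,,,,
,,,,,,,
,,,,,,,
gen 3: ,,,,,,,
,,,,,,,
,,,,,,,
,,@>,,,
,,@@,,,
,,,,,,,
,,,,,,,
,,,,,,,
,,,,,,,
gen 4: ,,,,,,,
,,,,,,,
,,,,,,,
,,@@,,,
,,@v,,,
,,,,,,,
,,,,,,,
,,,,,,,
,,,,,,,
gen 5: ,,,,,,,
,,,,,,,
,,,,,,,
,,@@,,,
,,@,>,,
,,,,,,,
,,,,,,,
,,,,,,,
,,,,,,,
gen 6: ,,,,,,,
,,,,,,,
,,,,,,,
,,@@,,,
,,@,@,,
,,,,v,,
,,,,,,,
,,,,,,,
,,,,,,,
gen 7: ,,,,,,,
,,,,,,,
,,,,,,,
,,@@,,,
,,@,@,,
,,,<@,,
,,,,,,,
,,,,,,,
,,,,,,,
gen 8: ,,,,,,,
,,,,,,,
,,,,,,,
,,@@,,,
,,@^@,,
,,,@@,,
,,,,,,,
,,,,,,,
,,,,,,,
gen 9: ,,,,,,,
,,,,,,,
,,,,,,,
,,@@,,,
,,@@>,,
,,,@@,,
,,,,,,,
,,,,,,,
,,,,,,,
gen 10: ,,,,,,,
,,,,,,,
,,,,,,,
,,@@^,,
,,@@,,,
,,,@@,,
,,,,,,,
,,,,,,,
,,,,,,,
gen 11: ,,,,,,,
,,,,,,,
,,,,,,,
,,@@@>,
,,@@,,,
,,,@@,,
,,,,,,,
,,,,,,,
,,,,,,,
gen 12: ,,,,,,,
,,,,,,,
,,,,,,,
,,@@@@,
,,@@,v,
,,,@@,,
,,,,,,,
,,,,,,,
,,,,,,,
gen 13: ,,,,,,,
,,,,,,,
,,,,,,,
,,@@@@,
,,@@<@,
,,,@@,,
,,,,,,,
,,,,,,,
,,,,,,,
gen 14: ,,,,,,,
,,,,,,,
,,,,,,,
,,@@^@,
,,@@@@,
,,,@@,,
,,,,,,,
,,,,,,,
,,,,,,,
gen 15: ,,,,,,,
,,,,,,,
,,,,,,,
,,@<,@,
,,@@@@,
,,,@@,,
,,,,,,,
,,,,,,,
,,,,,,,
gen 16: ,,,,,,,
,,,,,,,
,,,,,,,
,,@,,@,
,,@v@@,
,,,@@,,
,,,,,,,
,,,,,,,
,,,,,,,
gen 17: ,,,,,,,
,,,,,,,
,,,,,,,
,,@,,@,
,,@,>@,
,,,@@,,
,,,,,,,
,,,,,,,
,,,,,,,
gen 18: ,,,,,,,
,,,,,,,
,,,,,,,
,,@,^@,
,,@,,@,
,,,@@,,
,,,,,,,
,,,,,,,
,,,,,,,
gen 19: ,,,,,,,
,,,,,,,
,,,,,,,
,,@,@>,
,,@,,@,
,,,@@,,
,,,,,,,
,,,,,,,
,,,,,,,
gen 20: ,,,,,,,
,,,,,,,
,,,,,^,
,,@,@,,
,,@,,@,
,,,@@,,
,,,,,,,
,,,,,,,
,,,,,,,
gen 21: ,,,,,,,
,,,,,,,
,,,,,@>
,,@,@,,
,,@,,@,
,,,@@,,
,,,,,,,
,,,,,,,
,,,,,,,
gen 22: ,,,,,,,
,,,,,,,
,,,,,@@
,,@,@,v
,,@,,@,
,,,@@,,
,,,,,,,
,,,,,,,
,,,,,,,
gen 23: ,,,,,,,
,,,,,,,
,,,,,@@
,,@,@<@
,,@,,@,
,,,@@,,
,,,,,,,
,,,,,,,
,,,,,,,
gen 24: ,,,,,,,
,,,,,,,
,,,,,^@
,,@,@@@
,,@,,@,
,,,@@,,
,,,,,,,
,,,,,,,
,,,,,,,
gen 25: ,,,,,,,
,,,,,,,
,,,,<,@
,,@,@@@
,,@,,@,
,,,@@,,
,,,,,,,
,,,,,,,
,,,,,,,
gen 26: ,,,,,,,
,,,,^,,
,,,,@,@
,,@,@@@
,,@,,@,
,,,@@,,
,,,,,,,
,,,,,,,
,,,,,,,
gen 27: ,,,,,,,
,,,,@>,
,,,,@,@
,,@,@@@
,,@,,@,
,,,@@,,
,,,,,,,
,,,,,,,
,,,,,,,
gen 28: ,,,,,,,
,,,,@@,
,,,,@v@
,,@,@@@
,,@,,@,
,,,@@,,
,,,,,,,
,,,,,,,
,,,,,,,
gen 29: ,,,,,,,
,,,,@@,
,,,,<@@
,,@,@@@
,,@,,@,
,,,@@,,
,,,,,,,
,,,,,,,
,,,,,,,
gen 30: ,,,,,,,
,,,,@@,
,,,,,@@
,,@,v@@
,,@,,@,
,,,@@,,
,,,,,,,
,,,,,,,
,,,,,,,
gen 31: ,,,,,,,
,,,,@@,
,,,,,@@
,,@,,>@
,,@,,@,
,,,@@,,
,,,,,,,
,,,,,,,
,,,,,,,
gen 32: ,,,,,,,
,,,,@@,
,,,,,^@
,,@,,,@
,,@,,@,
,,,@@,,
,,,,,,,
,,,,,,,
,,,,,,,
gen 33: ,,,,,,,
,,,,@@,
,,,,<,@
,,@,,,@
,,@,,@,
,,,@@,,
,,,,,,,
,,,,,,,
,,,,,,,
gen 34: ,,,,,,,
,,,,^@,
,,,,@,@
,,@,,,@
,,@,,@,
,,,@@,,
,,,,,,,
,,,,,,,
,,,,,,,
gen 35: ,,,,,,,
,,,<,@,
,,,,@,@
,,@,,,@
,,@,,@,
,,,@@,,
,,,,,,,
,,,,,,,
,,,,,,,

1,3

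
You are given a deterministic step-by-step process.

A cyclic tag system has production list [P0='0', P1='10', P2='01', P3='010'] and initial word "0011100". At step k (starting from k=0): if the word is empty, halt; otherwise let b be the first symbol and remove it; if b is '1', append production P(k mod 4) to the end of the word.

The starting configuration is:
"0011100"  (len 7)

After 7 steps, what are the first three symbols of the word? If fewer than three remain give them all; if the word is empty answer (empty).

gen 0: "0011100"  (len 7)
gen 1: "011100"  (len 6)
gen 2: "11100"  (len 5)
gen 3: "110001"  (len 6)
gen 4: "10001010"  (len 8)
gen 5: "00010100"  (len 8)
gen 6: "0010100"  (len 7)
gen 7: "010100"  (len 6)

010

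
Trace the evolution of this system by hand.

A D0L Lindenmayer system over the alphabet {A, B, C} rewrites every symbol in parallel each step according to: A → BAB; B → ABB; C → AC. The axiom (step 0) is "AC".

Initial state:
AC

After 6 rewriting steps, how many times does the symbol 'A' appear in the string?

k=0  AC
k=1  BABAC
k=2  ABBBABABBBABAC
k=3  BABABBABBABBBABABBBABABBABBABBBABABBBABAC
k=4  ABBBABABBBABABBABBBABABBABBBABABBABBABBBABABBBABABBABBABBB…ABABBABBBABABBABBBABABBABBABBBABABBBABABBABBABBBABABBBABAC  (len 122)
k=5  BABABBABBABBBABABBBABABBABBABBBABABBBABABBABBBABABBABBABBB…ABABBABBBABABBABBBABABBABBABBBABABBBABABBABBABBBABABBBABAC  (len 365)
k=6  ABBBABABBBABABBABBBABABBABBBABABBABBABBBABABBBABABBABBABBB…ABABBABBBABABBABBBABABBABBABBBABABBBABABBABBABBBABABBBABAC  (len 1094)

365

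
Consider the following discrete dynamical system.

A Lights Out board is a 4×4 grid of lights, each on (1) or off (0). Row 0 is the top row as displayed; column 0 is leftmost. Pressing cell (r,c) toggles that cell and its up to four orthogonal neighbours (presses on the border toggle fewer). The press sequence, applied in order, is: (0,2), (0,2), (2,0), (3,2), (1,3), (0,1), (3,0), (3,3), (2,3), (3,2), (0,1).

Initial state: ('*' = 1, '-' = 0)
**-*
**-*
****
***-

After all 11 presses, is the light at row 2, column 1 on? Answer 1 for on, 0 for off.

[0] **-*
**-*
****
***-
[1] *-*-
****
****
***-
[2] **-*
**-*
****
***-
[3] **-*
-*-*
--**
-**-
[4] **-*
-*-*
---*
---*
[5] **--
-**-
----
---*
[6] --*-
--*-
----
---*
[7] --*-
--*-
*---
**-*
[8] --*-
--*-
*--*
***-
[9] --*-
--**
*-*-
****
[10] --*-
--**
*---
*---
[11] **--
-***
*---
*---

0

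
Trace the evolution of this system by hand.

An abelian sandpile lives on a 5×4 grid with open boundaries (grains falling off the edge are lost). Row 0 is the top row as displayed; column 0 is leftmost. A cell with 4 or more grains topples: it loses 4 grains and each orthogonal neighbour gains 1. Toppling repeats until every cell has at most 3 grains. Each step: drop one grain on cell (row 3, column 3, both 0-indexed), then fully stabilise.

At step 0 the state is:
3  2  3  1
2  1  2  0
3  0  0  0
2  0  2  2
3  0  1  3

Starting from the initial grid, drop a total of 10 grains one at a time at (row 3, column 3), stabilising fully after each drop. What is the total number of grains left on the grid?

0) 3  2  3  1
2  1  2  0
3  0  0  0
2  0  2  2
3  0  1  3
1) 3  2  3  1
2  1  2  0
3  0  0  0
2  0  2  3
3  0  1  3
2) 3  2  3  1
2  1  2  0
3  0  0  1
2  0  3  1
3  0  2  0
3) 3  2  3  1
2  1  2  0
3  0  0  1
2  0  3  2
3  0  2  0
4) 3  2  3  1
2  1  2  0
3  0  0  1
2  0  3  3
3  0  2  0
5) 3  2  3  1
2  1  2  0
3  0  1  2
2  1  0  1
3  0  3  1
6) 3  2  3  1
2  1  2  0
3  0  1  2
2  1  0  2
3  0  3  1
7) 3  2  3  1
2  1  2  0
3  0  1  2
2  1  0  3
3  0  3  1
8) 3  2  3  1
2  1  2  0
3  0  1  3
2  1  1  0
3  0  3  2
9) 3  2  3  1
2  1  2  0
3  0  1  3
2  1  1  1
3  0  3  2
10) 3  2  3  1
2  1  2  0
3  0  1  3
2  1  1  2
3  0  3  2

35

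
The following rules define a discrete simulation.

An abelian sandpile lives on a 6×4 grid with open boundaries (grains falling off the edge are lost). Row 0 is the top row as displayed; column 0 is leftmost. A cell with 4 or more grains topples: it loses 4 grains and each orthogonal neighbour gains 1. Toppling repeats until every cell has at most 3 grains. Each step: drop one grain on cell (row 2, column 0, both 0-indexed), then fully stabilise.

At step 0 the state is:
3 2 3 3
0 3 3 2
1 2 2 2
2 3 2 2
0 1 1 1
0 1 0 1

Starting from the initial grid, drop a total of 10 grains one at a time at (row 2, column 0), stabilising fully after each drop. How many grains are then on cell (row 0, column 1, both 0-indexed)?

2

k=0  3 2 3 3
0 3 3 2
1 2 2 2
2 3 2 2
0 1 1 1
0 1 0 1
k=1  3 2 3 3
0 3 3 2
2 2 2 2
2 3 2 2
0 1 1 1
0 1 0 1
k=2  3 2 3 3
0 3 3 2
3 2 2 2
2 3 2 2
0 1 1 1
0 1 0 1
k=3  3 2 3 3
1 3 3 2
0 3 2 2
3 3 2 2
0 1 1 1
0 1 0 1
k=4  3 2 3 3
1 3 3 2
1 3 2 2
3 3 2 2
0 1 1 1
0 1 0 1
k=5  3 2 3 3
1 3 3 2
2 3 2 2
3 3 2 2
0 1 1 1
0 1 0 1
k=6  3 2 3 3
1 3 3 2
3 3 2 2
3 3 2 2
0 1 1 1
0 1 0 1
k=7  1 1 2 1
0 3 3 1
3 3 2 1
1 2 1 0
1 2 2 2
0 1 0 1
k=8  1 2 3 1
2 1 1 2
1 2 0 2
2 3 2 0
1 2 2 2
0 1 0 1
k=9  1 2 3 1
2 1 1 2
2 2 0 2
2 3 2 0
1 2 2 2
0 1 0 1
k=10  1 2 3 1
2 1 1 2
3 2 0 2
2 3 2 0
1 2 2 2
0 1 0 1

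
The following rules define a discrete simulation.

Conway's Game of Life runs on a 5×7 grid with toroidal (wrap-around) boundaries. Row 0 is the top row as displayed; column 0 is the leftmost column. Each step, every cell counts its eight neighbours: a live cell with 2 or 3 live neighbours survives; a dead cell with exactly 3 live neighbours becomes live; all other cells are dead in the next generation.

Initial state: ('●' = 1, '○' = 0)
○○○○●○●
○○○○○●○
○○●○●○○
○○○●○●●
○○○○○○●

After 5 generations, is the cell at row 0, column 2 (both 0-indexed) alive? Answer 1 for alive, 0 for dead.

0

step 0: ○○○○●○●
○○○○○●○
○○●○●○○
○○○●○●●
○○○○○○●
step 1: ○○○○○○●
○○○●●●○
○○○●●○●
○○○●●●●
●○○○●○●
step 2: ●○○●○○●
○○○●○○●
○○●○○○●
○○○○○○○
●○○●●○○
step 3: ●○●●○●●
○○●●○●●
○○○○○○○
○○○●○○○
●○○●●○●
step 4: ○○○○○○○
●●●●○●○
○○●●●○○
○○○●●○○
●●○○○○○
step 5: ○○○○○○●
○●○○○○○
○○○○○●○
○●○○●○○
○○○○○○○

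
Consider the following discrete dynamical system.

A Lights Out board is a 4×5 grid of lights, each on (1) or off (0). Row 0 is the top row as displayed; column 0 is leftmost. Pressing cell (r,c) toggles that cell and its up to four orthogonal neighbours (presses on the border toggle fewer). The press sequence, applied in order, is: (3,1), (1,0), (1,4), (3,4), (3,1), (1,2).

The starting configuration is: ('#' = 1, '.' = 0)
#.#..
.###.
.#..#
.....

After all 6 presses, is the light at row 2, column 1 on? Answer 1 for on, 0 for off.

t=0: #.#..
.###.
.#..#
.....
t=1: #.#..
.###.
....#
###..
t=2: ..#..
#.##.
#...#
###..
t=3: ..#.#
#.#.#
#....
###..
t=4: ..#.#
#.#.#
#...#
#####
t=5: ..#.#
#.#.#
##..#
...##
t=6: ....#
##.##
###.#
...##

1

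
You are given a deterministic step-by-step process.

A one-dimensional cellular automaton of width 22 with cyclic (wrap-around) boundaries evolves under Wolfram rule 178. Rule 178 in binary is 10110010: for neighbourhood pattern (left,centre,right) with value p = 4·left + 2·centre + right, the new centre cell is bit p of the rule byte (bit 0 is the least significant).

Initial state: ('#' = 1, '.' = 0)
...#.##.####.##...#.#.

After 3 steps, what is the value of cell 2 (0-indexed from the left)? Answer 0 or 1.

1

gen 0: ...#.##.####.##...#.#.
gen 1: ..#.#..#.##.#..#.#.#.#
gen 2: ##.#.##.#..#.##.#.#.#.
gen 3: ..#.#..#.##.#..#.#.#.#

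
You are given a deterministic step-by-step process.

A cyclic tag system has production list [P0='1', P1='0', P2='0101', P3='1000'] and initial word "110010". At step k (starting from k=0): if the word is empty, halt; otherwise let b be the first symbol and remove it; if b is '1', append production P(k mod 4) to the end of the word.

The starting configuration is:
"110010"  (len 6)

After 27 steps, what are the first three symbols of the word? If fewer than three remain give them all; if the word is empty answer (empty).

011

k=0  "110010"  (len 6)
k=1  "100101"  (len 6)
k=2  "001010"  (len 6)
k=3  "01010"  (len 5)
k=4  "1010"  (len 4)
k=5  "0101"  (len 4)
k=6  "101"  (len 3)
k=7  "010101"  (len 6)
k=8  "10101"  (len 5)
k=9  "01011"  (len 5)
k=10  "1011"  (len 4)
k=11  "0110101"  (len 7)
k=12  "110101"  (len 6)
k=13  "101011"  (len 6)
k=14  "010110"  (len 6)
k=15  "10110"  (len 5)
k=16  "01101000"  (len 8)
k=17  "1101000"  (len 7)
k=18  "1010000"  (len 7)
k=19  "0100000101"  (len 10)
k=20  "100000101"  (len 9)
k=21  "000001011"  (len 9)
k=22  "00001011"  (len 8)
k=23  "0001011"  (len 7)
k=24  "001011"  (len 6)
k=25  "01011"  (len 5)
k=26  "1011"  (len 4)
k=27  "0110101"  (len 7)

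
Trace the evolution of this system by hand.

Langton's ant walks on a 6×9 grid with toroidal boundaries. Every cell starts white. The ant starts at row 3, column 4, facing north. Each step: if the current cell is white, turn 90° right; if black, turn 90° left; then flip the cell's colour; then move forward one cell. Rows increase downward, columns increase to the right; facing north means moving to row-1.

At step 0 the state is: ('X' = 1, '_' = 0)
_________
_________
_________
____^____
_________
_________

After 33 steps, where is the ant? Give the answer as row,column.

k=0  _________
_________
_________
____^____
_________
_________
k=1  _________
_________
_________
____X>___
_________
_________
k=2  _________
_________
_________
____XX___
_____v___
_________
k=3  _________
_________
_________
____XX___
____<X___
_________
k=4  _________
_________
_________
____^X___
____XX___
_________
k=5  _________
_________
_________
___<_X___
____XX___
_________
k=6  _________
_________
___^_____
___X_X___
____XX___
_________
k=7  _________
_________
___X>____
___X_X___
____XX___
_________
k=8  _________
_________
___XX____
___XvX___
____XX___
_________
k=9  _________
_________
___XX____
___<XX___
____XX___
_________
k=10  _________
_________
___XX____
____XX___
___vXX___
_________
k=11  _________
_________
___XX____
____XX___
__<XXX___
_________
k=12  _________
_________
___XX____
__^_XX___
__XXXX___
_________
k=13  _________
_________
___XX____
__X>XX___
__XXXX___
_________
k=14  _________
_________
___XX____
__XXXX___
__XvXX___
_________
k=15  _________
_________
___XX____
__XXXX___
__X_>X___
_________
k=16  _________
_________
___XX____
__XX^X___
__X__X___
_________
k=17  _________
_________
___XX____
__X<_X___
__X__X___
_________
k=18  _________
_________
___XX____
__X__X___
__Xv_X___
_________
k=19  _________
_________
___XX____
__X__X___
__<X_X___
_________
k=20  _________
_________
___XX____
__X__X___
___X_X___
__v______
k=21  _________
_________
___XX____
__X__X___
___X_X___
_<X______
k=22  _________
_________
___XX____
__X__X___
_^_X_X___
_XX______
k=23  _________
_________
___XX____
__X__X___
_X>X_X___
_XX______
k=24  _________
_________
___XX____
__X__X___
_XXX_X___
_Xv______
k=25  _________
_________
___XX____
__X__X___
_XXX_X___
_X_>_____
k=26  ___v_____
_________
___XX____
__X__X___
_XXX_X___
_X_X_____
k=27  __<X_____
_________
___XX____
__X__X___
_XXX_X___
_X_X_____
k=28  __XX_____
_________
___XX____
__X__X___
_XXX_X___
_X^X_____
k=29  __XX_____
_________
___XX____
__X__X___
_XXX_X___
_XX>_____
k=30  __XX_____
_________
___XX____
__X__X___
_XX^_X___
_XX______
k=31  __XX_____
_________
___XX____
__X__X___
_X<__X___
_XX______
k=32  __XX_____
_________
___XX____
__X__X___
_X___X___
_Xv______
k=33  __XX_____
_________
___XX____
__X__X___
_X___X___
_X_>_____

5,3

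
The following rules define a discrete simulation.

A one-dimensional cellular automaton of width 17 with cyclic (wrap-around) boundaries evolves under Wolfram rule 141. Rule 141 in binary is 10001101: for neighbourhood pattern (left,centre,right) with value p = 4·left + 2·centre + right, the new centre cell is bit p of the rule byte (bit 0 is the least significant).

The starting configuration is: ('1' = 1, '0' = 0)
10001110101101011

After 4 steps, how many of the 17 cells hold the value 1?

[0] 10001110101101011
[1] 00101100101001011
[2] 00101000101001010
[3] 10101010101001010
[4] 10101010101001010

8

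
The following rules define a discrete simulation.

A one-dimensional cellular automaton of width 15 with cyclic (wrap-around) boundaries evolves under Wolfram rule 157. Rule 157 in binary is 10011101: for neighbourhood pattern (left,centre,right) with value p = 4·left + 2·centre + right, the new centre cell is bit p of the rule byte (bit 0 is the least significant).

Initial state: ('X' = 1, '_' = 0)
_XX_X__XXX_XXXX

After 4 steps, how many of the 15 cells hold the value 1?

8

[0] _XX_X__XXX_XXXX
[1] _X__XX_XX__XXX_
[2] _XX_X__X_X_XX_X
[3] _X__XX_X_X_X__X
[4] _XX_X__X_X_XX_X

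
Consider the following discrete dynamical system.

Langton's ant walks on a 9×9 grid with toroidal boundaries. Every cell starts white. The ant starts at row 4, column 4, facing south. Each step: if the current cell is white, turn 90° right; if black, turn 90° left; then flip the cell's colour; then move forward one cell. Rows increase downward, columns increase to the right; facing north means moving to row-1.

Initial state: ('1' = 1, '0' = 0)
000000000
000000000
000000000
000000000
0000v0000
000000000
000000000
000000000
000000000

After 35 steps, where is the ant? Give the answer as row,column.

1,4

[0] 000000000
000000000
000000000
000000000
0000v0000
000000000
000000000
000000000
000000000
[1] 000000000
000000000
000000000
000000000
000<10000
000000000
000000000
000000000
000000000
[2] 000000000
000000000
000000000
000^00000
000110000
000000000
000000000
000000000
000000000
[3] 000000000
000000000
000000000
0001>0000
000110000
000000000
000000000
000000000
000000000
[4] 000000000
000000000
000000000
000110000
0001v0000
000000000
000000000
000000000
000000000
[5] 000000000
000000000
000000000
000110000
00010>000
000000000
000000000
000000000
000000000
[6] 000000000
000000000
000000000
000110000
000101000
00000v000
000000000
000000000
000000000
[7] 000000000
000000000
000000000
000110000
000101000
0000<1000
000000000
000000000
000000000
[8] 000000000
000000000
000000000
000110000
0001^1000
000011000
000000000
000000000
000000000
[9] 000000000
000000000
000000000
000110000
00011>000
000011000
000000000
000000000
000000000
[10] 000000000
000000000
000000000
00011^000
000110000
000011000
000000000
000000000
000000000
[11] 000000000
000000000
000000000
000111>00
000110000
000011000
000000000
000000000
000000000
[12] 000000000
000000000
000000000
000111100
000110v00
000011000
000000000
000000000
000000000
[13] 000000000
000000000
000000000
000111100
00011<100
000011000
000000000
000000000
000000000
[14] 000000000
000000000
000000000
00011^100
000111100
000011000
000000000
000000000
000000000
[15] 000000000
000000000
000000000
0001<0100
000111100
000011000
000000000
000000000
000000000
[16] 000000000
000000000
000000000
000100100
0001v1100
000011000
000000000
000000000
000000000
[17] 000000000
000000000
000000000
000100100
00010>100
000011000
000000000
000000000
000000000
[18] 000000000
000000000
000000000
00010^100
000100100
000011000
000000000
000000000
000000000
[19] 000000000
000000000
000000000
000101>00
000100100
000011000
000000000
000000000
000000000
[20] 000000000
000000000
000000^00
000101000
000100100
000011000
000000000
000000000
000000000
[21] 000000000
000000000
0000001>0
000101000
000100100
000011000
000000000
000000000
000000000
[22] 000000000
000000000
000000110
0001010v0
000100100
000011000
000000000
000000000
000000000
[23] 000000000
000000000
000000110
000101<10
000100100
000011000
000000000
000000000
000000000
[24] 000000000
000000000
000000^10
000101110
000100100
000011000
000000000
000000000
000000000
[25] 000000000
000000000
00000<010
000101110
000100100
000011000
000000000
000000000
000000000
[26] 000000000
00000^000
000001010
000101110
000100100
000011000
000000000
000000000
000000000
[27] 000000000
000001>00
000001010
000101110
000100100
000011000
000000000
000000000
000000000
[28] 000000000
000001100
000001v10
000101110
000100100
000011000
000000000
000000000
000000000
[29] 000000000
000001100
00000<110
000101110
000100100
000011000
000000000
000000000
000000000
[30] 000000000
000001100
000000110
00010v110
000100100
000011000
000000000
000000000
000000000
[31] 000000000
000001100
000000110
000100>10
000100100
000011000
000000000
000000000
000000000
[32] 000000000
000001100
000000^10
000100010
000100100
000011000
000000000
000000000
000000000
[33] 000000000
000001100
00000<010
000100010
000100100
000011000
000000000
000000000
000000000
[34] 000000000
00000^100
000001010
000100010
000100100
000011000
000000000
000000000
000000000
[35] 000000000
0000<0100
000001010
000100010
000100100
000011000
000000000
000000000
000000000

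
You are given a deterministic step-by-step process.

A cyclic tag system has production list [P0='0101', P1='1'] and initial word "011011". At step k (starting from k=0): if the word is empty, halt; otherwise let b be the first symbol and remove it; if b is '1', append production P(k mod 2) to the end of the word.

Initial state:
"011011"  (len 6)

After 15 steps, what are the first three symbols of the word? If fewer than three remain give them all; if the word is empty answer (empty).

gen 0: "011011"  (len 6)
gen 1: "11011"  (len 5)
gen 2: "10111"  (len 5)
gen 3: "01110101"  (len 8)
gen 4: "1110101"  (len 7)
gen 5: "1101010101"  (len 10)
gen 6: "1010101011"  (len 10)
gen 7: "0101010110101"  (len 13)
gen 8: "101010110101"  (len 12)
gen 9: "010101101010101"  (len 15)
gen 10: "10101101010101"  (len 14)
gen 11: "01011010101010101"  (len 17)
gen 12: "1011010101010101"  (len 16)
gen 13: "0110101010101010101"  (len 19)
gen 14: "110101010101010101"  (len 18)
gen 15: "101010101010101010101"  (len 21)

101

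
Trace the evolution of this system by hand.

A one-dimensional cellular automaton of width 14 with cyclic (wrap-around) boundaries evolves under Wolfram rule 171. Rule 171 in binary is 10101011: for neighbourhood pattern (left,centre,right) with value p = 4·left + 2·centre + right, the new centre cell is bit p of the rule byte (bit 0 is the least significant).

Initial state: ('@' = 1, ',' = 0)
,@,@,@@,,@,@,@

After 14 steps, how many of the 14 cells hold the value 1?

7

step 0: ,@,@,@@,,@,@,@
step 1: @,@,@@,,@,@,@,
step 2: ,@,@@,,@,@,@,@
step 3: @,@@,,@,@,@,@,
step 4: ,@@,,@,@,@,@,@
step 5: @@,,@,@,@,@,@,
step 6: @,,@,@,@,@,@,@
step 7: ,,@,@,@,@,@,@@
step 8: ,@,@,@,@,@,@@,
step 9: @,@,@,@,@,@@,,
step 10: ,@,@,@,@,@@,,@
step 11: @,@,@,@,@@,,@,
step 12: ,@,@,@,@@,,@,@
step 13: @,@,@,@@,,@,@,
step 14: ,@,@,@@,,@,@,@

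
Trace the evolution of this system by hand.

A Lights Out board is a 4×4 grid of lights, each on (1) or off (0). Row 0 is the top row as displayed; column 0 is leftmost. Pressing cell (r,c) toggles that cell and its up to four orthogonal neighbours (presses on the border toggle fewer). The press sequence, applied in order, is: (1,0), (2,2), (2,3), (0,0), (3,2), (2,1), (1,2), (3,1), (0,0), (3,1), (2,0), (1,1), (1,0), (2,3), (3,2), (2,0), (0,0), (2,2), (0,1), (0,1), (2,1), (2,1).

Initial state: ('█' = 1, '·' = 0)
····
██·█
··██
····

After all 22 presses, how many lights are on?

0) ····
██·█
··██
····
1) █···
···█
█·██
····
2) █···
··██
██··
··█·
3) █···
··█·
████
··██
4) ·█··
█·█·
████
··██
5) ·█··
█·█·
██·█
·█··
6) ·█··
███·
··██
····
7) ·██·
█··█
···█
····
8) ·██·
█··█
·█·█
███·
9) █·█·
···█
·█·█
███·
10) █·█·
···█
···█
····
11) █·█·
█··█
██·█
█···
12) ███·
·███
█··█
█···
13) ·██·
█·██
···█
█···
14) ·██·
█·█·
··█·
█··█
15) ·██·
█·█·
····
███·
16) ·██·
··█·
██··
·██·
17) █·█·
█·█·
██··
·██·
18) █·█·
█···
█·██
·█··
19) ·█··
██··
█·██
·█··
20) █·█·
█···
█·██
·█··
21) █·█·
██··
·█·█
····
22) █·█·
█···
█·██
·█··

7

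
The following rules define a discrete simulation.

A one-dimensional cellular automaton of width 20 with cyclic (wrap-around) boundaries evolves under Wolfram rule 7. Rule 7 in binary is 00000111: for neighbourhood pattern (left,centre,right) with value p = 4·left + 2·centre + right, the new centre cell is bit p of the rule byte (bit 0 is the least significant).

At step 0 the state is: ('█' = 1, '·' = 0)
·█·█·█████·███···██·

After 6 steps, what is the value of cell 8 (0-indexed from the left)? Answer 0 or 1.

t=0: ·█·█·█████·███···██·
t=1: ██·█···········██···
t=2: ···█·██████████···██
t=3: ·███············██··
t=4: █····███████████···█
t=5: ··███············██·
t=6: ██····███████████···

1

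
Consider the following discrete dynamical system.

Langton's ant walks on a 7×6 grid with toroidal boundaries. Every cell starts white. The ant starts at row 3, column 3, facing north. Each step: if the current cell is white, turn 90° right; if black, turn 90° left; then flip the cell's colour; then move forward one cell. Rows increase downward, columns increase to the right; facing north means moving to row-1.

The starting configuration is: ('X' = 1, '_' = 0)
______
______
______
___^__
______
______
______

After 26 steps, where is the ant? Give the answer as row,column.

k=0  ______
______
______
___^__
______
______
______
k=1  ______
______
______
___X>_
______
______
______
k=2  ______
______
______
___XX_
____v_
______
______
k=3  ______
______
______
___XX_
___<X_
______
______
k=4  ______
______
______
___^X_
___XX_
______
______
k=5  ______
______
______
__<_X_
___XX_
______
______
k=6  ______
______
__^___
__X_X_
___XX_
______
______
k=7  ______
______
__X>__
__X_X_
___XX_
______
______
k=8  ______
______
__XX__
__XvX_
___XX_
______
______
k=9  ______
______
__XX__
__<XX_
___XX_
______
______
k=10  ______
______
__XX__
___XX_
__vXX_
______
______
k=11  ______
______
__XX__
___XX_
_<XXX_
______
______
k=12  ______
______
__XX__
_^_XX_
_XXXX_
______
______
k=13  ______
______
__XX__
_X>XX_
_XXXX_
______
______
k=14  ______
______
__XX__
_XXXX_
_XvXX_
______
______
k=15  ______
______
__XX__
_XXXX_
_X_>X_
______
______
k=16  ______
______
__XX__
_XX^X_
_X__X_
______
______
k=17  ______
______
__XX__
_X<_X_
_X__X_
______
______
k=18  ______
______
__XX__
_X__X_
_Xv_X_
______
______
k=19  ______
______
__XX__
_X__X_
_<X_X_
______
______
k=20  ______
______
__XX__
_X__X_
__X_X_
_v____
______
k=21  ______
______
__XX__
_X__X_
__X_X_
<X____
______
k=22  ______
______
__XX__
_X__X_
^_X_X_
XX____
______
k=23  ______
______
__XX__
_X__X_
X>X_X_
XX____
______
k=24  ______
______
__XX__
_X__X_
XXX_X_
Xv____
______
k=25  ______
______
__XX__
_X__X_
XXX_X_
X_>___
______
k=26  ______
______
__XX__
_X__X_
XXX_X_
X_X___
__v___

6,2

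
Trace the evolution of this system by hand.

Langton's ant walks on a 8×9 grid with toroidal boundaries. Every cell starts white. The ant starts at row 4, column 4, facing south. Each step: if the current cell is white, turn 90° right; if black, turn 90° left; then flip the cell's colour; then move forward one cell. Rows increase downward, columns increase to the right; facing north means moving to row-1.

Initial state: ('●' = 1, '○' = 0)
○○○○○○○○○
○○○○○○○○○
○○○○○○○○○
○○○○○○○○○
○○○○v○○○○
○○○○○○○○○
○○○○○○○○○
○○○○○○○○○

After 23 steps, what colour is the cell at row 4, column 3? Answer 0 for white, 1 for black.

1

step 0: ○○○○○○○○○
○○○○○○○○○
○○○○○○○○○
○○○○○○○○○
○○○○v○○○○
○○○○○○○○○
○○○○○○○○○
○○○○○○○○○
step 1: ○○○○○○○○○
○○○○○○○○○
○○○○○○○○○
○○○○○○○○○
○○○<●○○○○
○○○○○○○○○
○○○○○○○○○
○○○○○○○○○
step 2: ○○○○○○○○○
○○○○○○○○○
○○○○○○○○○
○○○^○○○○○
○○○●●○○○○
○○○○○○○○○
○○○○○○○○○
○○○○○○○○○
step 3: ○○○○○○○○○
○○○○○○○○○
○○○○○○○○○
○○○●>○○○○
○○○●●○○○○
○○○○○○○○○
○○○○○○○○○
○○○○○○○○○
step 4: ○○○○○○○○○
○○○○○○○○○
○○○○○○○○○
○○○●●○○○○
○○○●v○○○○
○○○○○○○○○
○○○○○○○○○
○○○○○○○○○
step 5: ○○○○○○○○○
○○○○○○○○○
○○○○○○○○○
○○○●●○○○○
○○○●○>○○○
○○○○○○○○○
○○○○○○○○○
○○○○○○○○○
step 6: ○○○○○○○○○
○○○○○○○○○
○○○○○○○○○
○○○●●○○○○
○○○●○●○○○
○○○○○v○○○
○○○○○○○○○
○○○○○○○○○
step 7: ○○○○○○○○○
○○○○○○○○○
○○○○○○○○○
○○○●●○○○○
○○○●○●○○○
○○○○<●○○○
○○○○○○○○○
○○○○○○○○○
step 8: ○○○○○○○○○
○○○○○○○○○
○○○○○○○○○
○○○●●○○○○
○○○●^●○○○
○○○○●●○○○
○○○○○○○○○
○○○○○○○○○
step 9: ○○○○○○○○○
○○○○○○○○○
○○○○○○○○○
○○○●●○○○○
○○○●●>○○○
○○○○●●○○○
○○○○○○○○○
○○○○○○○○○
step 10: ○○○○○○○○○
○○○○○○○○○
○○○○○○○○○
○○○●●^○○○
○○○●●○○○○
○○○○●●○○○
○○○○○○○○○
○○○○○○○○○
step 11: ○○○○○○○○○
○○○○○○○○○
○○○○○○○○○
○○○●●●>○○
○○○●●○○○○
○○○○●●○○○
○○○○○○○○○
○○○○○○○○○
step 12: ○○○○○○○○○
○○○○○○○○○
○○○○○○○○○
○○○●●●●○○
○○○●●○v○○
○○○○●●○○○
○○○○○○○○○
○○○○○○○○○
step 13: ○○○○○○○○○
○○○○○○○○○
○○○○○○○○○
○○○●●●●○○
○○○●●<●○○
○○○○●●○○○
○○○○○○○○○
○○○○○○○○○
step 14: ○○○○○○○○○
○○○○○○○○○
○○○○○○○○○
○○○●●^●○○
○○○●●●●○○
○○○○●●○○○
○○○○○○○○○
○○○○○○○○○
step 15: ○○○○○○○○○
○○○○○○○○○
○○○○○○○○○
○○○●<○●○○
○○○●●●●○○
○○○○●●○○○
○○○○○○○○○
○○○○○○○○○
step 16: ○○○○○○○○○
○○○○○○○○○
○○○○○○○○○
○○○●○○●○○
○○○●v●●○○
○○○○●●○○○
○○○○○○○○○
○○○○○○○○○
step 17: ○○○○○○○○○
○○○○○○○○○
○○○○○○○○○
○○○●○○●○○
○○○●○>●○○
○○○○●●○○○
○○○○○○○○○
○○○○○○○○○
step 18: ○○○○○○○○○
○○○○○○○○○
○○○○○○○○○
○○○●○^●○○
○○○●○○●○○
○○○○●●○○○
○○○○○○○○○
○○○○○○○○○
step 19: ○○○○○○○○○
○○○○○○○○○
○○○○○○○○○
○○○●○●>○○
○○○●○○●○○
○○○○●●○○○
○○○○○○○○○
○○○○○○○○○
step 20: ○○○○○○○○○
○○○○○○○○○
○○○○○○^○○
○○○●○●○○○
○○○●○○●○○
○○○○●●○○○
○○○○○○○○○
○○○○○○○○○
step 21: ○○○○○○○○○
○○○○○○○○○
○○○○○○●>○
○○○●○●○○○
○○○●○○●○○
○○○○●●○○○
○○○○○○○○○
○○○○○○○○○
step 22: ○○○○○○○○○
○○○○○○○○○
○○○○○○●●○
○○○●○●○v○
○○○●○○●○○
○○○○●●○○○
○○○○○○○○○
○○○○○○○○○
step 23: ○○○○○○○○○
○○○○○○○○○
○○○○○○●●○
○○○●○●<●○
○○○●○○●○○
○○○○●●○○○
○○○○○○○○○
○○○○○○○○○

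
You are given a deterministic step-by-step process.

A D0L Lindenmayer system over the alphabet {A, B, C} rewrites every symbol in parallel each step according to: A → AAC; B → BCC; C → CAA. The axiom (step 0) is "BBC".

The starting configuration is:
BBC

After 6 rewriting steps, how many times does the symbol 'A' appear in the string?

1454

0) BBC
1) BCCBCCCAA
2) BCCCAACAABCCCAACAACAAAACAAC
3) BCCCAACAACAAAACAACCAAAACAACBCCCAACAACAAAACAACCAAAACAACCAAAACAACAACAACCAAAACAACCAA
4) BCCCAACAACAAAACAACCAAAACAACCAAAACAACAACAACCAAAACAACCAACAAA…CCAAAACAACCAAAACAACCAACAAAACAACAACAACCAAAACAACCAACAAAACAAC  (len 243)
5) BCCCAACAACAAAACAACCAAAACAACCAAAACAACAACAACCAAAACAACCAACAAA…CAACAACAACCAAAACAACCAACAAAACAACCAAAACAACAACAACCAAAACAACCAA  (len 729)
6) BCCCAACAACAAAACAACCAAAACAACCAAAACAACAACAACCAAAACAACCAACAAA…CCAAAACAACCAAAACAACCAACAAAACAACAACAACCAAAACAACCAACAAAACAAC  (len 2187)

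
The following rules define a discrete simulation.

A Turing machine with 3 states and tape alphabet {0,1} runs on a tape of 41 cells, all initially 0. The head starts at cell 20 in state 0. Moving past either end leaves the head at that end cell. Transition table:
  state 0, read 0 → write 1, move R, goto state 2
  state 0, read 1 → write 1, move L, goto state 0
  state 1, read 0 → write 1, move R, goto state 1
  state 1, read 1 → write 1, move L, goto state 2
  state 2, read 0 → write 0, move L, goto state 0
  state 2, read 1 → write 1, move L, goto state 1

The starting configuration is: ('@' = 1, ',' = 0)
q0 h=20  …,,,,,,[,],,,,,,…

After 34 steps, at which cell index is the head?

6

t=0: q0 h=20  …,,,,,,[,],,,,,,…
t=1: q2 h=21  …,,,,,@[,],,,,,,…
t=2: q0 h=20  …,,,,,,[@],,,,,,…
t=3: q0 h=19  …,,,,,,[,]@,,,,,…
t=4: q2 h=20  …,,,,,@[@],,,,,,…
t=5: q1 h=19  …,,,,,,[@]@,,,,,…
t=6: q2 h=18  …,,,,,,[,]@@,,,,…
t=7: q0 h=17  …,,,,,,[,],@@,,,…
t=8: q2 h=18  …,,,,,@[,]@@,,,,…
t=9: q0 h=17  …,,,,,,[@],@@,,,…
t=10: q0 h=16  …,,,,,,[,]@,@@,,…
t=11: q2 h=17  …,,,,,@[@],@@,,,…
t=12: q1 h=16  …,,,,,,[@]@,@@,,…
t=13: q2 h=15  …,,,,,,[,]@@,@@,…
t=14: q0 h=14  …,,,,,,[,],@@,@@…
t=15: q2 h=15  …,,,,,@[,]@@,@@,…
t=16: q0 h=14  …,,,,,,[@],@@,@@…
t=17: q0 h=13  …,,,,,,[,]@,@@,@…
t=18: q2 h=14  …,,,,,@[@],@@,@@…
t=19: q1 h=13  …,,,,,,[@]@,@@,@…
t=20: q2 h=12  …,,,,,,[,]@@,@@,…
t=21: q0 h=11  …,,,,,,[,],@@,@@…
t=22: q2 h=12  …,,,,,@[,]@@,@@,…
t=23: q0 h=11  …,,,,,,[@],@@,@@…
t=24: q0 h=10  …,,,,,,[,]@,@@,@…
t=25: q2 h=11  …,,,,,@[@],@@,@@…
t=26: q1 h=10  …,,,,,,[@]@,@@,@…
t=27: q2 h= 9  …,,,,,,[,]@@,@@,…
t=28: q0 h= 8  …,,,,,,[,],@@,@@…
t=29: q2 h= 9  …,,,,,@[,]@@,@@,…
t=30: q0 h= 8  …,,,,,,[@],@@,@@…
t=31: q0 h= 7  …,,,,,,[,]@,@@,@…
t=32: q2 h= 8  …,,,,,@[@],@@,@@…
t=33: q1 h= 7  …,,,,,,[@]@,@@,@…
t=34: q2 h= 6  |,,,,,,[,]@@,@@,…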